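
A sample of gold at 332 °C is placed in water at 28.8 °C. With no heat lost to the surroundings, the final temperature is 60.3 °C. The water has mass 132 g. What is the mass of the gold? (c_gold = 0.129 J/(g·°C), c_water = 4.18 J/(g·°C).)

Heat lost by the gold = heat gained by the water:
m×0.129×(332 − 60.3) = 132×4.18×(60.3 − 28.8)
35.05 m = 17380  ⇒  m ≈ 495.9 g

m ≈ 496 g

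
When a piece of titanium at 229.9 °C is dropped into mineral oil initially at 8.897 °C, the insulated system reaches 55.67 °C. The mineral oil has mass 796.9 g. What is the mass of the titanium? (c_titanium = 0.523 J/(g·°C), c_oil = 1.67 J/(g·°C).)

|Q_titanium| = |Q_oil|:
m·0.523·(229.9 − 55.67) = 796.9·1.67·(55.67 − 8.897)
91.12 m = 62247  ⇒  m ≈ 683.1 g

m ≈ 683 g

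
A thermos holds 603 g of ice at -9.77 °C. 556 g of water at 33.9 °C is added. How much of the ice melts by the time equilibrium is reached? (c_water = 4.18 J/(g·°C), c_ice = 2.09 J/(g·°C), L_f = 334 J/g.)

m_melted ≈ 199 g

Heat available from the water dropping to 0 °C: 556×4.18×33.9 = 78786 J.
Warming the ice to 0 °C takes 603×2.09×9.77 = 12313 J, leaving 66473 J for melting.
Melting all 603 g of ice would need 603×334 = 201402 J.
66473 J < 201402 J, so only part of the ice melts and the system sits at 0 °C.
m_melted×334 = 66473  ⇒  m_melted ≈ 199 g.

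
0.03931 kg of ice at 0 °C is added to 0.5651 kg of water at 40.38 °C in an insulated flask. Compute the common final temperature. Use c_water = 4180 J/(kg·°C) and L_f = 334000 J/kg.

Sum of m c ΔT and latent-heat terms is zero:
latent heat to melt: 0.03931·334000 = 13130; warm the meltwater: 164.32 T; water: 2362.1(T − 40.38)
2526.4 T = 95382 − 13130 = 82253
T ≈ 32.56 °C (positive, so assuming full melt was valid).

T_f ≈ 32.6 °C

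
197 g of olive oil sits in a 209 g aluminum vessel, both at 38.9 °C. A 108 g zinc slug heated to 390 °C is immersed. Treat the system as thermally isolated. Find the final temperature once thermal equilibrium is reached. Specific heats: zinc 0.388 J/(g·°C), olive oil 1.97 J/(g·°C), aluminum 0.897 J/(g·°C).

T_f ≈ 62.7 °C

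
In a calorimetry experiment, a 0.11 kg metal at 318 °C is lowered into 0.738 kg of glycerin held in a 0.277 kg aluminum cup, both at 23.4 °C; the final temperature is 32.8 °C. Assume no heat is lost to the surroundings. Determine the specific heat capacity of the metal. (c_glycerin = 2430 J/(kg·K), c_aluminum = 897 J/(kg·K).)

c ≈ 612 J/(kg·K)

Conservation of energy gives ΣQ = 0:
0.11×c×(32.8 − 318) + 0.738×2430×(32.8 − 23.4) + 0.277×897×(32.8 − 23.4) = 0
-31.37 c = -19193
c = -19193/-31.37 ≈ 611.8 J/(kg·K)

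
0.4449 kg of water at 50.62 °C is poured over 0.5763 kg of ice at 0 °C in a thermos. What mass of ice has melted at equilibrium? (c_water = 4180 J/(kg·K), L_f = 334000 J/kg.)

Water can give up m c ΔT = 0.4449×4180×50.62 = 94137 J before reaching 0 °C.
Melting all 0.5763 kg of ice would need 0.5763×334000 = 192484 J.
94137 J < 192484 J, so only part of the ice melts and the system sits at 0 °C.
m_melt = 94137 / L_f = 0.2818 kg.

m_melted ≈ 0.282 kg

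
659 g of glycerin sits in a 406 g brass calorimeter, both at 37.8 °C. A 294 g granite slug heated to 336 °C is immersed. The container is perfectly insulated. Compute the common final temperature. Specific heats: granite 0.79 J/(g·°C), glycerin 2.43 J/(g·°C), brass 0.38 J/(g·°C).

Setting the total heat transfer to zero:
294·0.79·(T − 336) + 659·2.43·(T − 37.8) + 406·0.38·(T − 37.8) = 0
232.26(T − 336) + 1601.4(T − 37.8) + 154.28(T − 37.8) = 0
(232.26 + 1601.4 + 154.28) T = 232.26·336 + 1601.4·37.8 + 154.28·37.8
T ≈ 72.64 °C

T_f ≈ 72.6 °C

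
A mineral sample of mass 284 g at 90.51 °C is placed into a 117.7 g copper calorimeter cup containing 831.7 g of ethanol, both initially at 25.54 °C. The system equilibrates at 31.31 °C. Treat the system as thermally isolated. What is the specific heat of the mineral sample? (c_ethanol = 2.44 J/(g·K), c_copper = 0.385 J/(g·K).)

Taking heat into each body as positive, Σ m c ΔT = 0:
284·c·(31.31 − 90.51) + 831.7·2.44·(31.31 − 25.54) + 117.7·0.385·(31.31 − 25.54) = 0
-16813 c = -11971
c = -11971/-16813 ≈ 0.712 J/(g·K)

c ≈ 0.712 J/(g·K)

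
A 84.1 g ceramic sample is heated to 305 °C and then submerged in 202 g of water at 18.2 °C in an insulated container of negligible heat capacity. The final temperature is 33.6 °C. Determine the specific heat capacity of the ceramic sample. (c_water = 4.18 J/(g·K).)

c ≈ 0.57 J/(g·K)

Heat lost by the ceramic sample = heat gained by the water:
84.1×c×(305 − 33.6) = 202×4.18×(33.6 − 18.2)
22825 c = 13003  ⇒  c ≈ 0.5697 J/(g·K)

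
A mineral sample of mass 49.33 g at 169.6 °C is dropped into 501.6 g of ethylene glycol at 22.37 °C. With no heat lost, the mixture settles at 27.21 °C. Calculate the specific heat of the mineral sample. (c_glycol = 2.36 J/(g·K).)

c ≈ 0.816 J/(g·K)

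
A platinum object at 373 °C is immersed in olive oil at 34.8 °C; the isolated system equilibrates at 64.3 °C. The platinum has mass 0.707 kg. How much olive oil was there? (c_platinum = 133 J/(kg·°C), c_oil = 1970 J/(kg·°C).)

m ≈ 0.499 kg

Heat lost by the platinum = heat gained by the oil:
0.707·133·(373 − 64.3) = m·1970·(64.3 − 34.8)
58115 m = 29027  ⇒  m ≈ 0.4995 kg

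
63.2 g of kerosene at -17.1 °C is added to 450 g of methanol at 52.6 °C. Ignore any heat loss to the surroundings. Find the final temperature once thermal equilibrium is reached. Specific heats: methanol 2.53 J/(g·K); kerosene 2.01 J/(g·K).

T_f ≈ 45.6 °C

Set heat shed by the hot body equal to heat absorbed by the cold body:
450×2.53×(52.6 − T) = 63.2×2.01×(T − (-17.1))
1138.5(52.6 − T) = 127.03(T − (-17.1))
1265.5 T = 57713  ⇒  T ≈ 45.60 °C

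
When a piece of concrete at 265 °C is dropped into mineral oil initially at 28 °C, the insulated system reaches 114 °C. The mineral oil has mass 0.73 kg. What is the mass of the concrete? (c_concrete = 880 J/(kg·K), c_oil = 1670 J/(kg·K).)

m ≈ 0.789 kg

Net heat exchanged in the isolated system is zero:
m×880×(114 − 265) + 0.73×1670×(114 − 28) = 0
-132880 m = -104843
m = -104843/-132880 ≈ 0.789 kg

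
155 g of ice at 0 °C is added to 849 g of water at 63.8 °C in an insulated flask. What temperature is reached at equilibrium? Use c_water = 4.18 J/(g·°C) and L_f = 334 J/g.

T_f ≈ 41.6 °C

Setting the total heat transfer to zero:
latent heat to melt: 155×334 = 51770
  meltwater 0→T: 155×4.18×T = 647.9 T
  water cools: 849×4.18×(T − 63.8) = 3548.8(T − 63.8)
4196.7 T = 226415 − 51770 = 174645
T ≈ 41.61 °C. Since T > 0 °C, the all-ice-melts assumption holds.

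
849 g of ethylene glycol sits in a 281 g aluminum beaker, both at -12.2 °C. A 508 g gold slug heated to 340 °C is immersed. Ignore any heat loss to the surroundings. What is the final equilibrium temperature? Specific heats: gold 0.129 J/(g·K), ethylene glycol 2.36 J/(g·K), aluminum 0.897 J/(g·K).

Net heat exchanged in the isolated system is zero:
508×0.129×(T − 340) + 849×2.36×(T − (-12.2)) + 281×0.897×(T − (-12.2)) = 0
65.53(T − 340) + 2003.6(T − (-12.2)) + 252.06(T − (-12.2)) = 0
2321.2 T = -5238.6
T = -5238.6 / 2321.2 = -2.26 °C

T_f ≈ -2.3 °C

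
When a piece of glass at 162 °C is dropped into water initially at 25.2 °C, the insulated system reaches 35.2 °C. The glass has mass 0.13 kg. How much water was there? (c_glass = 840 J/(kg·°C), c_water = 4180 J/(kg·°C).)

Let T be the final temperature. ΣQ_i = 0:
0.13·840·(35.2 − 162) + m·4180·(35.2 − 25.2) = 0
41800 m = 13847
m = 13847/41800 ≈ 0.3313 kg

m ≈ 0.331 kg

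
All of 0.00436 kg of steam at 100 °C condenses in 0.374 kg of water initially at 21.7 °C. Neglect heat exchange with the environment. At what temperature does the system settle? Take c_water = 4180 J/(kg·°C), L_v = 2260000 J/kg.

T_f ≈ 28.8 °C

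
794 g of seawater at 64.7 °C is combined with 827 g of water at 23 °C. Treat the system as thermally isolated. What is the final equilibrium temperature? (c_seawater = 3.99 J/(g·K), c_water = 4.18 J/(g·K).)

T_f is the heat-capacity-weighted average of the initial temperatures:
T_f = (3168.1*64.7 + 3456.9*23) / (3168.1 + 3456.9)
    = 284481 / 6624.9 ≈ 42.94 °C

T_f ≈ 42.9 °C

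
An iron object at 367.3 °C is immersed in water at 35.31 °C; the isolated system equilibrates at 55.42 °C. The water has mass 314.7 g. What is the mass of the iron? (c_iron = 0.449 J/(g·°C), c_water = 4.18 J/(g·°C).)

Let T be the final temperature. ΣQ_i = 0:
m×0.449×(55.42 − 367.3) + 314.7×4.18×(55.42 − 35.31) = 0
-140.03 m = -26454
m = -26454/-140.03 ≈ 188.9 g

m ≈ 189 g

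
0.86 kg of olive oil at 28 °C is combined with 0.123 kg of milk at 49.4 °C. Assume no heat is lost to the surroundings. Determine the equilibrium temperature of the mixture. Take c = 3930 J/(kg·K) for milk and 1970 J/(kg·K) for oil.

T_f ≈ 32.8 °C

Heat lost by the milk equals heat gained by the oil:
0.123×3930×(49.4 − T) = 0.86×1970×(T − 28)
483.39(49.4 − T) = 1694.2(T − 28)
2177.6 T = 71317  ⇒  T ≈ 32.75 °C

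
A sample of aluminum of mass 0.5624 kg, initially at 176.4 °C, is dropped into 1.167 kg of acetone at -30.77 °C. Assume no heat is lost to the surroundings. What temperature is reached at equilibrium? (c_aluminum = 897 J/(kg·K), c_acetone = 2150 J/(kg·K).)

With ΣQ=0 the equilibrium temperature is the m·c-weighted mean:
T_f = (504.47*176.4 + 2509.1*(-30.77)) / (504.47 + 2509.1)
    = 11786 / 3013.5 ≈ 3.91 °C

T_f ≈ 3.9 °C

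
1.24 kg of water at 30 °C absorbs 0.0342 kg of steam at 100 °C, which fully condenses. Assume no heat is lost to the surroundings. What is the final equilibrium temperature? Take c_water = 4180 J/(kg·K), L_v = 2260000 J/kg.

Energy conservation, ΣQ = 0:
steam→water at 100 °C releases m L_v = 0.0342×2260000 = 77292
  condensate cools 100→T: 0.0342×4180×(T − 100) = 142.96(T − 100)
  water warms: 1.24×4180×(T − 30) = 5183.2(T − 30)
5326.2 T = 77292 + 14296 + 155496 = 247084
T ≈ 46.39 °C — below 100 °C, confirming all the steam condensed.

T_f ≈ 46.4 °C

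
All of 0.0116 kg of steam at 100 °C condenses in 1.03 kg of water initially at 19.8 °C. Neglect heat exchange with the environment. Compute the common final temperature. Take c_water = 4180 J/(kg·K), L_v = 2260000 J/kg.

T_f ≈ 26.7 °C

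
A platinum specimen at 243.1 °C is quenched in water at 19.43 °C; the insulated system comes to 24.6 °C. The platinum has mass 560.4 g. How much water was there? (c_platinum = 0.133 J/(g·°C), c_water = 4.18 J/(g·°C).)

|Q_platinum| = |Q_water|:
560.4·0.133·(243.1 − 24.6) = m·4.18·(24.6 − 19.43)
21.61 m = 16286  ⇒  m ≈ 753.6 g

m ≈ 754 g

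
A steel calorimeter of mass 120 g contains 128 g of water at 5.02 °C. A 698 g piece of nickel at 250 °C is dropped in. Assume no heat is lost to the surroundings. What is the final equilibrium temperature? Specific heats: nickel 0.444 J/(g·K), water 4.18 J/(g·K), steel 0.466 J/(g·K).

T_f ≈ 89.3 °C

Energy conservation, ΣQ = 0:
698×0.444×(T − 250) + 128×4.18×(T − 5.02) + 120×0.466×(T − 5.02) = 0
900.87 T = 80445
T = 80445 / 900.87 = 89.3 °C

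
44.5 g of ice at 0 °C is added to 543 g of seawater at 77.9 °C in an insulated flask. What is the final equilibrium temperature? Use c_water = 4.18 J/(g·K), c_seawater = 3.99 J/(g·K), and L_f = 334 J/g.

T_f ≈ 65.4 °C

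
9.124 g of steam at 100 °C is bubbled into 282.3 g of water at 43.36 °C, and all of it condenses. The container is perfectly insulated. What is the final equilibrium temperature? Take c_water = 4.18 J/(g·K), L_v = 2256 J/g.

T_f ≈ 62.0 °C

Heat gained plus heat lost sum to zero:
latent heat released on condensation: 9.124·2256 = 20584
  condensate cools 100→T: 9.124·4.18·(T − 100) = 38.14(T − 100)
  original water: 1180(T − 43.36)
1218.2 T = 20584 + 3813.8 + 51165 = 75563
T ≈ 62.03 °C — below 100 °C, confirming all the steam condensed.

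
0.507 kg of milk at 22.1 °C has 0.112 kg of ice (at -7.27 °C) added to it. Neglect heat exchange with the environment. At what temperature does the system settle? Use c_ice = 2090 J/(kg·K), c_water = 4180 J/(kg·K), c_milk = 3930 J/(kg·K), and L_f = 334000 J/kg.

Taking heat into each body as positive, Σ m c ΔT = 0:
warm ice to 0 °C: 0.112×2090×(0 − (-7.27)) = 1701.8
  melt ice: 0.112×334000 = 37408
  warm the meltwater: 468.16 T
  milk cools: 0.507×3930×(T − 22.1) = 1992.5(T − 22.1)
2460.7 T = 44034 − 39110 = 4924.7
T ≈ 2.00 °C (positive, so assuming full melt was valid).

T_f ≈ 2.0 °C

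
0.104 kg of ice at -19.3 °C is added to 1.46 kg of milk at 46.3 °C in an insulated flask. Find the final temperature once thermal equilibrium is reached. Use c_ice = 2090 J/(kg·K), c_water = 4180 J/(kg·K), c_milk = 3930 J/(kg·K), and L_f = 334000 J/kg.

Energy balance with sensible and latent terms:
warm ice to 0 °C: 0.104×2090×(0 − (-19.3)) = 4195; melt ice: 0.104×334000 = 34736; meltwater 0→T: 0.104×4180×T = 434.72 T; milk cools: 1.46×3930×(T − 46.3) = 5737.8(T − 46.3)
6172.5 T = 265660 − 38931 = 226729
T ≈ 36.73 °C — above 0 °C, consistent with complete melting.

T_f ≈ 36.7 °C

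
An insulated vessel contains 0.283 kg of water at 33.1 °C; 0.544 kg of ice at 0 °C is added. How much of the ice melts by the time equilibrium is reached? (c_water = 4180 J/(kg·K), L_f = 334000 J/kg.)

m_melted ≈ 0.117 kg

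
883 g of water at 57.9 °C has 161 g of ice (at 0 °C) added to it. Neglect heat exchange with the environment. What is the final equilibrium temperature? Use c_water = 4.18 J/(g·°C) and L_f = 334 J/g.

T_f ≈ 36.6 °C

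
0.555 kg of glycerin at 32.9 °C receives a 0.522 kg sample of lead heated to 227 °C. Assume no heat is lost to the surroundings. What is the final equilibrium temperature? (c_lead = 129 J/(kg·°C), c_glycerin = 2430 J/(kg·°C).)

Energy conservation, ΣQ = 0:
0.522*129*(T − 227) + 0.555*2430*(T − 32.9) = 0
67.34(T − 227) + 1348.7(T − 32.9) = 0
(67.34 + 1348.7) T = 67.34*227 + 1348.7*32.9
T ≈ 42.13 °C

T_f ≈ 42.1 °C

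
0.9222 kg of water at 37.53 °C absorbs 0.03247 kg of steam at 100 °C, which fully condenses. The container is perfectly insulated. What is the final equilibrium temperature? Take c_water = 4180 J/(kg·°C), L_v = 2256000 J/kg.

T_f ≈ 58.0 °C

Let T be the final temperature. ΣQ_i = 0:
latent heat released on condensation: 0.03247·2256000 = 73252
  condensate cools 100→T: 0.03247·4180·(T − 100) = 135.72(T − 100)
  original water: 3854.8(T − 37.53)
3990.5 T = 73252 + 13572 + 144670 = 231495
T ≈ 58.01 °C (< 100 °C, so full condensation is consistent).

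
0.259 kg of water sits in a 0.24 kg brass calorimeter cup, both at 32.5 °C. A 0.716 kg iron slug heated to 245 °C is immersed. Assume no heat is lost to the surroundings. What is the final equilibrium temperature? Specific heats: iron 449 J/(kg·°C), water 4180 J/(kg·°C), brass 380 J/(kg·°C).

T_f ≈ 78.2 °C

Conservation of energy gives ΣQ = 0:
0.716*449*(T − 245) + 0.259*4180*(T − 32.5) + 0.24*380*(T − 32.5) = 0
321.48(T − 245) + 1082.6(T − 32.5) + 91.2(T − 32.5) = 0
(321.48 + 1082.6 + 91.2) T = 321.48*245 + 1082.6*32.5 + 91.2*32.5
T = 116913/1495.3 ≈ 78.19 °C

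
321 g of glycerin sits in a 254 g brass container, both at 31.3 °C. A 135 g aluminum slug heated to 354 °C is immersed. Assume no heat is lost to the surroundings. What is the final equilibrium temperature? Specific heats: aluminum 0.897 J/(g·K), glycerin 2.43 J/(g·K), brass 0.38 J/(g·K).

Conservation of energy gives ΣQ = 0:
135*0.897*(T − 354) + 321*2.43*(T − 31.3) + 254*0.38*(T − 31.3) = 0
121.09(T − 354) + 780.03(T − 31.3) + 96.52(T − 31.3) = 0
(121.09 + 780.03 + 96.52) T = 121.09*354 + 780.03*31.3 + 96.52*31.3
T = 70304 / 997.65 = 70.5 °C

T_f ≈ 70.5 °C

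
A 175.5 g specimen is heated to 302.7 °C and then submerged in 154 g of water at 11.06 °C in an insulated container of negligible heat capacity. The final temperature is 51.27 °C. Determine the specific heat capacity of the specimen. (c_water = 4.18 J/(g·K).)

Net heat exchanged in the isolated system is zero:
175.5×c×(51.27 − 302.7) + 154×4.18×(51.27 − 11.06) = 0
-44126 c = -25884
c = -25884/-44126 ≈ 0.5866 J/(g·K)

c ≈ 0.587 J/(g·K)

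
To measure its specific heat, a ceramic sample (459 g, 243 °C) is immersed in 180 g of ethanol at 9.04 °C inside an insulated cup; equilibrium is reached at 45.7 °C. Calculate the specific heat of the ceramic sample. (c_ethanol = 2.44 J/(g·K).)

c ≈ 0.178 J/(g·K)

Net heat exchanged in the isolated system is zero:
459·c·(45.7 − 243) + 180·2.44·(45.7 − 9.04) = 0
-90561 c = -16101
c = -16101/-90561 ≈ 0.1778 J/(g·K)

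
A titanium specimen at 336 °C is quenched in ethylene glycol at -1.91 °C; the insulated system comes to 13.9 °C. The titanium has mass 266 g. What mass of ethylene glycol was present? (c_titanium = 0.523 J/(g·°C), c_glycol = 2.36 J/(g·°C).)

Energy conservation, ΣQ = 0:
266·0.523·(13.9 − 336) + m·2.36·(13.9 − (-1.91)) = 0
37.31 m = 44810
m = 44810/37.31 ≈ 1201 g

m ≈ 1200 g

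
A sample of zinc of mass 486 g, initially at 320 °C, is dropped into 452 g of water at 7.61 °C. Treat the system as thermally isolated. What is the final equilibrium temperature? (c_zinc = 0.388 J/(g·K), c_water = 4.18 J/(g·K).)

Energy conservation, ΣQ = 0:
486×0.388×(T − 320) + 452×4.18×(T − 7.61) = 0
188.57(T − 320) + 1889.4(T − 7.61) = 0
(188.57 + 1889.4) T = 188.57×320 + 1889.4×7.61
T ≈ 35.96 °C

T_f ≈ 36.0 °C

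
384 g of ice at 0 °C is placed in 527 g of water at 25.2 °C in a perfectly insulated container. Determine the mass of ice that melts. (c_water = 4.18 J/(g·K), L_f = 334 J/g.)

m_melted ≈ 166 g

Heat available from the water dropping to 0 °C: 527·4.18·25.2 = 55512 J.
To melt every bit of ice: 384·334 = 128256 J.
That's not enough to melt it all — equilibrium is at 0 °C with ice remaining.
Mass melted = 55512/334 ≈ 166.2 g.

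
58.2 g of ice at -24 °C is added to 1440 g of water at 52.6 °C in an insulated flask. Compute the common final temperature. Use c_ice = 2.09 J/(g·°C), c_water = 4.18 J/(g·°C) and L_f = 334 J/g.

T_f ≈ 47.0 °C

Energy conservation, ΣQ = 0:
ice -24→0 °C: 58.2·2.09·24 = 2919.3
  latent heat to melt: 58.2·334 = 19439
  warm the meltwater: 243.28 T
  water cools: 1440·4.18·(T − 52.6) = 6019.2(T − 52.6)
6262.5 T = 316610 − 22358 = 294252
T ≈ 46.99 °C (positive, so assuming full melt was valid).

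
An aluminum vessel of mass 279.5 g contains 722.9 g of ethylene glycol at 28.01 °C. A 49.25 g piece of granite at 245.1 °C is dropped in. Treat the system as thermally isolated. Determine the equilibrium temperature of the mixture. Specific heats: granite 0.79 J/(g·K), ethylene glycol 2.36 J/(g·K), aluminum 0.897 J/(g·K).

T_f ≈ 32.2 °C

Taking heat into each body as positive, Σ m c ΔT = 0:
49.25×0.79×(T − 245.1) + 722.9×2.36×(T − 28.01) + 279.5×0.897×(T − 28.01) = 0
1995.7 T = 64345
T = 64345 / 1995.7 = 32.2 °C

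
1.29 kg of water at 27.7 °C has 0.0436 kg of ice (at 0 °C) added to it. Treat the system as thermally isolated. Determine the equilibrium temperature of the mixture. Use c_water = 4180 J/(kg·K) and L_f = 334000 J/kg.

T_f ≈ 24.2 °C

Conservation of energy gives ΣQ = 0:
melt ice: 0.0436×334000 = 14562; meltwater 0→T: 0.0436×4180×T = 182.25 T; water cools: 1.29×4180×(T − 27.7) = 5392.2(T − 27.7)
5574.4 T = 149364 − 14562 = 134802
T ≈ 24.18 °C (positive, so assuming full melt was valid).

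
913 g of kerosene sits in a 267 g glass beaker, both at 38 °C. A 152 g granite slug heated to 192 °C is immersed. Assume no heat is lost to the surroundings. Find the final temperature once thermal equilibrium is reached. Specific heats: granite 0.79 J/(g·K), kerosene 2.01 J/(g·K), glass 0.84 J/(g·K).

T_f ≈ 46.5 °C

Let T be the final temperature. ΣQ_i = 0:
152×0.79×(T − 192) + 913×2.01×(T − 38) + 267×0.84×(T − 38) = 0
120.08(T − 192) + 1835.1(T − 38) + 224.28(T − 38) = 0
(120.08 + 1835.1 + 224.28) T = 120.08×192 + 1835.1×38 + 224.28×38
T = 101313/2179.5 ≈ 46.48 °C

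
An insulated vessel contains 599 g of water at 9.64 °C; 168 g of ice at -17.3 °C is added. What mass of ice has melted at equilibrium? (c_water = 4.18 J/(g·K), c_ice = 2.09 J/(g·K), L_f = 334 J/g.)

Water can give up m c ΔT = 599·4.18·9.64 = 24137 J before reaching 0 °C.
Warming the ice to 0 °C takes 168·2.09·17.3 = 6074.4 J, leaving 18062 J for melting.
Melting all 168 g of ice would need 168·334 = 56112 J.
That's not enough to melt it all — equilibrium is at 0 °C with ice remaining.
Mass melted = 18062/334 ≈ 54.08 g.

m_melted ≈ 54.1 g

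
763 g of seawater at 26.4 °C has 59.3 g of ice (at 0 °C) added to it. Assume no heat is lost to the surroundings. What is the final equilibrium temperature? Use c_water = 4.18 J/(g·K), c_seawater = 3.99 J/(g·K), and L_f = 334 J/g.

Energy conservation, ΣQ = 0:
melt ice: 59.3·334 = 19806
  meltwater 0→T: 59.3·4.18·T = 247.87 T
  seawater: 3044.4(T − 26.4)
3292.2 T = 80371 − 19806 = 60565
T ≈ 18.40 °C. Since T > 0 °C, the all-ice-melts assumption holds.

T_f ≈ 18.4 °C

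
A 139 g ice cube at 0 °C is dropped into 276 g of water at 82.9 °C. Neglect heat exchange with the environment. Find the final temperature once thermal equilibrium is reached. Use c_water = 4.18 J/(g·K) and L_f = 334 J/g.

Heat gained plus heat lost sum to zero:
fusion: m_ice L_f = 139×334 = 46426
  warm the meltwater: 581.02 T
  water cools: 276×4.18×(T − 82.9) = 1153.7(T − 82.9)
1734.7 T = 95640 − 46426 = 49214
T ≈ 28.37 °C (positive, so assuming full melt was valid).

T_f ≈ 28.4 °C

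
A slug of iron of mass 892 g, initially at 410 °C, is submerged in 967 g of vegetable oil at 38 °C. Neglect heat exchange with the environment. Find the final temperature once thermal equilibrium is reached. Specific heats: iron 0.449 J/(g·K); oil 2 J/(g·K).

T_f ≈ 101.8 °C

|Q_iron| = |Q_oil|:
892×0.449×(410 − T) = 967×2×(T − 38)
400.51(410 − T) = 1934(T − 38)
2334.5 T = 237700  ⇒  T ≈ 101.82 °C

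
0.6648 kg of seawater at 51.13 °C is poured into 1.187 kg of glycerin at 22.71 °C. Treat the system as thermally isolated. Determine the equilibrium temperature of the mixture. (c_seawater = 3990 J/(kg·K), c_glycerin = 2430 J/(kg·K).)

Net heat exchanged in the isolated system is zero:
0.6648*3990*(T − 51.13) + 1.187*2430*(T − 22.71) = 0
2652.6(T − 51.13) + 2884.4(T − 22.71) = 0
(2652.6 + 2884.4) T = 2652.6*51.13 + 2884.4*22.71
T = 201130 / 5537 = 36.3 °C

T_f ≈ 36.3 °C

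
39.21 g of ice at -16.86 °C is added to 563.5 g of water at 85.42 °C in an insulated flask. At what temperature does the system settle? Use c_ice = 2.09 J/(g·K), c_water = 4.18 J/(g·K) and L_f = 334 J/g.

Let T be the final temperature. ΣQ_i = 0:
ice -16.86→0 °C: 39.21·2.09·16.86 = 1381.7
  latent heat to melt: 39.21·334 = 13096
  warm the meltwater: 163.9 T
  water cools: 563.5·4.18·(T − 85.42) = 2355.4(T − 85.42)
2519.3 T = 201201 − 14478 = 186723
T ≈ 74.12 °C — above 0 °C, consistent with complete melting.

T_f ≈ 74.1 °C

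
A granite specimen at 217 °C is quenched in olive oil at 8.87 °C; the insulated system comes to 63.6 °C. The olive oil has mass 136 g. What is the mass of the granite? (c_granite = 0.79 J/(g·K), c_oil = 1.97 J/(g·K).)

m ≈ 121 g

Heat lost by the granite = heat gained by the oil:
m×0.79×(217 − 63.6) = 136×1.97×(63.6 − 8.87)
121.19 m = 14663  ⇒  m ≈ 121 g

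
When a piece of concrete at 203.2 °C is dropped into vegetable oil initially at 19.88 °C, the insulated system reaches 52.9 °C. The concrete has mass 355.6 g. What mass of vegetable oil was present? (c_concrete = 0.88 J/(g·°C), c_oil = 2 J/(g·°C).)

m ≈ 712 g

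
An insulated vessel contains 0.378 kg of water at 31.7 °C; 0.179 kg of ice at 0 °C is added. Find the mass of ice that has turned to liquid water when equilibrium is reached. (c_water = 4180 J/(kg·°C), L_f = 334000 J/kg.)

Heat available from the water dropping to 0 °C: 0.378·4180·31.7 = 50087 J.
Fully melting the ice requires m_ice L_f = 0.179·334000 = 59786 J.
Since 50087 < 59786 J, not all the ice melts; equilibrium is at 0 °C.
Mass melted = 50087/334000 ≈ 0.15 kg.

m_melted ≈ 0.15 kg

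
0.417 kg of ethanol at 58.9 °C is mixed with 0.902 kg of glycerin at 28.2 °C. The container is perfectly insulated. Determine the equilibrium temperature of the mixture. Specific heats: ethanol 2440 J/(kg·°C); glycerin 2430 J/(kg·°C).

Conservation of energy gives ΣQ = 0:
0.417×2440×(T − 58.9) + 0.902×2430×(T − 28.2) = 0
3209.3 T = 121740
T ≈ 37.93 °C

T_f ≈ 37.9 °C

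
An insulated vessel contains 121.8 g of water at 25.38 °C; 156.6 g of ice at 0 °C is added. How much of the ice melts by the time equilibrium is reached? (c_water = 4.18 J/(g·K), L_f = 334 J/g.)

m_melted ≈ 38.7 g

Heat available from the water dropping to 0 °C: 121.8×4.18×25.38 = 12922 J.
Fully melting the ice requires m_ice L_f = 156.6×334 = 52304 J.
Since 12922 < 52304 J, not all the ice melts; equilibrium is at 0 °C.
Mass melted = 12922/334 ≈ 38.69 g.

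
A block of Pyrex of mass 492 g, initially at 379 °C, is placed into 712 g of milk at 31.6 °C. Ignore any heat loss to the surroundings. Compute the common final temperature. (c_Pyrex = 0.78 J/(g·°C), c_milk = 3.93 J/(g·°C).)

T_f ≈ 73.5 °C

Taking heat into each body as positive, Σ m c ΔT = 0:
492×0.78×(T − 379) + 712×3.93×(T − 31.6) = 0
383.76(T − 379) + 2798.2(T − 31.6) = 0
(383.76 + 2798.2) T = 383.76×379 + 2798.2×31.6
T = 233867 / 3181.9 = 73.5 °C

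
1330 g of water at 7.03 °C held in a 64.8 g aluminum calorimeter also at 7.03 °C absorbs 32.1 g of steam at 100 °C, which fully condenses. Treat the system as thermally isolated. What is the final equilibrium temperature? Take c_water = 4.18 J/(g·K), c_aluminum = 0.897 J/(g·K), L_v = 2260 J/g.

Net heat exchanged in the isolated system is zero:
latent heat released on condensation: 32.1·2260 = 72546; condensate cools 100→T: 32.1·4.18·(T − 100) = 134.18(T − 100); original water: 5559.4(T − 7.03); cup: 58.13(T − 7.03)
5751.7 T = 72546 + 13418 + 39491 = 125455
T ≈ 21.81 °C — below 100 °C, confirming all the steam condensed.

T_f ≈ 21.8 °C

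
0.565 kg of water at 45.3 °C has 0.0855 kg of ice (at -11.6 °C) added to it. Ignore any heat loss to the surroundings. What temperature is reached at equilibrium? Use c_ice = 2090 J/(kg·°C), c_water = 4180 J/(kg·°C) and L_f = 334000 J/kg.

T_f ≈ 28.1 °C

Conservation of energy gives ΣQ = 0:
warm ice to 0 °C: 0.0855×2090×(0 − (-11.6)) = 2072.9; fusion: m_ice L_f = 0.0855×334000 = 28557; meltwater 0→T: 0.0855×4180×T = 357.39 T; water cools: 0.565×4180×(T − 45.3) = 2361.7(T − 45.3)
2719.1 T = 106985 − 30630 = 76355
T ≈ 28.08 °C — above 0 °C, consistent with complete melting.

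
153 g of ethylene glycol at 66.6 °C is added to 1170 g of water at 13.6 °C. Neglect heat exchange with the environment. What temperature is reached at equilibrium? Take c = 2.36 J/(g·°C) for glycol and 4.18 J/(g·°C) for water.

With ΣQ=0 the equilibrium temperature is the m·c-weighted mean:
T_f = (361.08·66.6 + 4890.6·13.6) / (361.08 + 4890.6)
    = 90560 / 5251.7 ≈ 17.24 °C

T_f ≈ 17.2 °C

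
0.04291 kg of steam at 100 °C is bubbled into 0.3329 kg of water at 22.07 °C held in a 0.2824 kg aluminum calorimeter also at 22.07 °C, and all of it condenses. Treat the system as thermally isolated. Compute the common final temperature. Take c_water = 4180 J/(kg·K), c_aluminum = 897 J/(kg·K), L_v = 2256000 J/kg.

Energy balance with sensible and latent terms:
condense steam: −0.04291×2256000 = −96805
  condensate cools 100→T: 0.04291×4180×(T − 100) = 179.36(T − 100)
  original water: 1391.5(T − 22.07)
  cup: 253.31(T − 22.07)
1824.2 T = 96805 + 17936 + 36302 = 151043
T ≈ 82.80 °C, under the boiling point, so the assumption holds.

T_f ≈ 82.8 °C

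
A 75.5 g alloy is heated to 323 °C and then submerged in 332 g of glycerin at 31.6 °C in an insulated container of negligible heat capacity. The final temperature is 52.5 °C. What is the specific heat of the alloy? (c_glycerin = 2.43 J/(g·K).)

Heat lost by the alloy = heat gained by the glycerin:
75.5·c·(323 − 52.5) = 332·2.43·(52.5 − 31.6)
20423 c = 16861  ⇒  c ≈ 0.8256 J/(g·K)

c ≈ 0.826 J/(g·K)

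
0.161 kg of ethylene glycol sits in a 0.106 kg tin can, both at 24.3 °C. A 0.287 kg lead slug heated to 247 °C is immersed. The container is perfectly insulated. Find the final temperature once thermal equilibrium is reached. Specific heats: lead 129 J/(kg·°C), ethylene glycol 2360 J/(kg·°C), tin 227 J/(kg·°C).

T_f = Σ m_i c_i T_i / Σ m_i c_i:
T_f = (37.02·247 + 379.96·24.3 + 24.06·24.3) / (37.02 + 379.96 + 24.06)
    = 18962 / 441.05 ≈ 42.99 °C

T_f ≈ 43.0 °C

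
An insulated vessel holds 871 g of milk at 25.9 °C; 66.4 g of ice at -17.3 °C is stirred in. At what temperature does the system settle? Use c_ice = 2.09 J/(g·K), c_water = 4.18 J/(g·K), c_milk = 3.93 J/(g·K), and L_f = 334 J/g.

Heat gained plus heat lost sum to zero:
ice -17.3→0 °C: 66.4·2.09·17.3 = 2400.8
  melt ice: 66.4·334 = 22178
  warm the meltwater: 277.55 T
  milk: 3423(T − 25.9)
3700.6 T = 88656 − 24578 = 64078
T ≈ 17.32 °C (positive, so assuming full melt was valid).

T_f ≈ 17.3 °C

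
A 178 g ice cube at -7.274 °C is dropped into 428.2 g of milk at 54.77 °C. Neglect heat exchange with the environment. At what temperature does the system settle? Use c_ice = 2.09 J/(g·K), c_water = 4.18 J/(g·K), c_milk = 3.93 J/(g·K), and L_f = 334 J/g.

Energy conservation, ΣQ = 0:
warm ice to 0 °C: 178×2.09×(0 − (-7.274)) = 2706.1
  latent heat to melt: 178×334 = 59452
  meltwater 0→T: 178×4.18×T = 744.04 T
  milk cools: 428.2×3.93×(T − 54.77) = 1682.8(T − 54.77)
2426.9 T = 92168 − 62158 = 30010
T ≈ 12.37 °C — above 0 °C, consistent with complete melting.

T_f ≈ 12.4 °C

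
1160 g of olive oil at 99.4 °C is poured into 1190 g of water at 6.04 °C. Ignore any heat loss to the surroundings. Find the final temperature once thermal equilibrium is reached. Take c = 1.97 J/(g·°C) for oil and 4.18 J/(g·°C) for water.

T_f ≈ 35.4 °C

|Q_oil| = |Q_water|:
1160×1.97×(99.4 − T) = 1190×4.18×(T − 6.04)
2285.2(99.4 − T) = 4974.2(T − 6.04)
7259.4 T = 257193  ⇒  T ≈ 35.43 °C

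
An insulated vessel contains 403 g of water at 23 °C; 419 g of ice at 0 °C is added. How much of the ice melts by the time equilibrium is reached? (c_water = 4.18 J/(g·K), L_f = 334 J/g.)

m_melted ≈ 116 g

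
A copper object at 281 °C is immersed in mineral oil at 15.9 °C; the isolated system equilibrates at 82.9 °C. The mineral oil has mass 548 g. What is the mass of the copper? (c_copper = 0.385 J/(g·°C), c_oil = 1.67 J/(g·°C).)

Let T be the final temperature. ΣQ_i = 0:
m×0.385×(82.9 − 281) + 548×1.67×(82.9 − 15.9) = 0
-76.27 m = -61316
m = -61316/-76.27 ≈ 803.9 g

m ≈ 804 g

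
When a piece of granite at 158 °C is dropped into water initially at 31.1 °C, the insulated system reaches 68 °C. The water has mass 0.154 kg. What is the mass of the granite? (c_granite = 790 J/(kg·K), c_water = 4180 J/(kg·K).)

m ≈ 0.334 kg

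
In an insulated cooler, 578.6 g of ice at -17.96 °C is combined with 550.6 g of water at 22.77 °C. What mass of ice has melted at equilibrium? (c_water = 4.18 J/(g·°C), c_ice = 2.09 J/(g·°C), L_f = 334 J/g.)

m_melted ≈ 91.9 g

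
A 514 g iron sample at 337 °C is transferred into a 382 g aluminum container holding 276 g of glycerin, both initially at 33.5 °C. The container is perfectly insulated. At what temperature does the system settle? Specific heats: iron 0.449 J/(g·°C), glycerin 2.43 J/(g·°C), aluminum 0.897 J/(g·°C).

T_f = Σ m_i c_i T_i / Σ m_i c_i:
T_f = (230.79×337 + 670.68×33.5 + 342.65×33.5) / (230.79 + 670.68 + 342.65)
    = 111722 / 1244.1 ≈ 89.80 °C

T_f ≈ 89.8 °C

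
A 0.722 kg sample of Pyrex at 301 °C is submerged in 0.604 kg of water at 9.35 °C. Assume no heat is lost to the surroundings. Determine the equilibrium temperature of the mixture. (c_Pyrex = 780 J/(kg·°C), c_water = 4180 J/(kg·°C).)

Energy conservation, ΣQ = 0:
0.722*780*(T − 301) + 0.604*4180*(T − 9.35) = 0
(563.16 + 2524.7) T = 563.16*301 + 2524.7*9.35
T = 193117 / 3087.9 = 62.5 °C

T_f ≈ 62.5 °C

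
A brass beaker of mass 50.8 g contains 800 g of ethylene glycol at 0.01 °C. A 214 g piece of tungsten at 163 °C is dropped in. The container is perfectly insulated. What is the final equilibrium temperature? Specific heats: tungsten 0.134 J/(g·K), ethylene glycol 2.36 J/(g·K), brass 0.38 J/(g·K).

T_f ≈ 2.4 °C

Heat gained plus heat lost sum to zero:
214*0.134*(T − 163) + 800*2.36*(T − 0.01) + 50.8*0.38*(T − 0.01) = 0
(28.68 + 1888 + 19.3) T = 28.68*163 + 1888*0.01 + 19.3*0.01
T = 4693.3 / 1936 = 2.42 °C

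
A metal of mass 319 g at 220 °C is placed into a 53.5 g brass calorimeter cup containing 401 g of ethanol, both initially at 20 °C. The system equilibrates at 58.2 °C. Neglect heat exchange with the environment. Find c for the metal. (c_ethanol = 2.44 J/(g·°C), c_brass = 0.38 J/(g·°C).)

c ≈ 0.739 J/(g·°C)

Energy conservation, ΣQ = 0:
319·c·(58.2 − 220) + 401·2.44·(58.2 − 20) + 53.5·0.38·(58.2 − 20) = 0
-51614 c = -38153
c = -38153/-51614 ≈ 0.7392 J/(g·°C)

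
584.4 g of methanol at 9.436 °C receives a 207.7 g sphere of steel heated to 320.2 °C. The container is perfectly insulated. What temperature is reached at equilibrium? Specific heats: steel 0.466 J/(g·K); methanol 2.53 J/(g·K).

T_f ≈ 28.5 °C

Conservation of energy gives ΣQ = 0:
207.7·0.466·(T − 320.2) + 584.4·2.53·(T − 9.436) = 0
96.79(T − 320.2) + 1478.5(T − 9.436) = 0
(96.79 + 1478.5) T = 96.79·320.2 + 1478.5·9.436
T ≈ 28.53 °C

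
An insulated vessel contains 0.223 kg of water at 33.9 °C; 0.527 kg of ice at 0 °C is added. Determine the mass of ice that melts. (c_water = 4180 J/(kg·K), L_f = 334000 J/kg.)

m_melted ≈ 0.0946 kg

Water can give up m c ΔT = 0.223×4180×33.9 = 31600 J before reaching 0 °C.
Fully melting the ice requires m_ice L_f = 0.527×334000 = 176018 J.
31600 J < 176018 J, so only part of the ice melts and the system sits at 0 °C.
m_melt = 31600 / L_f = 0.09461 kg.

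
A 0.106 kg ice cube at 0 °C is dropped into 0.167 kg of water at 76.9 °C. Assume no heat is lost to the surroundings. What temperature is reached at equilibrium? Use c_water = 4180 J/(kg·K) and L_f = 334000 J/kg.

Energy conservation, ΣQ = 0:
fusion: m_ice L_f = 0.106·334000 = 35404
  meltwater 0→T: 0.106·4180·T = 443.08 T
  water: 698.06(T − 76.9)
1141.1 T = 53681 − 35404 = 18277
T ≈ 16.02 °C — above 0 °C, consistent with complete melting.

T_f ≈ 16.0 °C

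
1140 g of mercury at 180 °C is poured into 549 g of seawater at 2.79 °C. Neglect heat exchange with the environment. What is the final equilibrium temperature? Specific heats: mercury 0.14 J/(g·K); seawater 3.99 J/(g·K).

T_f ≈ 14.8 °C

Conservation of energy gives ΣQ = 0:
1140·0.14·(T − 180) + 549·3.99·(T − 2.79) = 0
2350.1 T = 34840
T = 34840 / 2350.1 = 14.8 °C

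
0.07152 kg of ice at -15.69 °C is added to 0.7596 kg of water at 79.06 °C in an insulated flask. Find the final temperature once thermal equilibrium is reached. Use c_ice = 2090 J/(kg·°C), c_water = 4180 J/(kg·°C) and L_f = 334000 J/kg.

T_f ≈ 64.7 °C

Sum of m c ΔT and latent-heat terms is zero:
warm ice to 0 °C: 0.07152·2090·(0 − (-15.69)) = 2345.3
  melt ice: 0.07152·334000 = 23888
  warm the meltwater: 298.95 T
  water: 3175.1(T − 79.06)
3474.1 T = 251026 − 26233 = 224793
T ≈ 64.71 °C — above 0 °C, consistent with complete melting.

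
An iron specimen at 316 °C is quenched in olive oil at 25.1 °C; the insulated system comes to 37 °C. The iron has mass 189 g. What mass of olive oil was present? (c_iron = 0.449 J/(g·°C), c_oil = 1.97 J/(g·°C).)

m ≈ 1010 g

Setting the total heat transfer to zero:
189·0.449·(37 − 316) + m·1.97·(37 − 25.1) = 0
23.44 m = 23676
m = 23676/23.44 ≈ 1010 g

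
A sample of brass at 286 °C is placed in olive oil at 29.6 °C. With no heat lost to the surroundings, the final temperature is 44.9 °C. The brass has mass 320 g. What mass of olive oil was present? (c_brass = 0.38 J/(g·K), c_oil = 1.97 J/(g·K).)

|Q_brass| = |Q_oil|:
320·0.38·(286 − 44.9) = m·1.97·(44.9 − 29.6)
30.14 m = 29318  ⇒  m ≈ 972.7 g

m ≈ 973 g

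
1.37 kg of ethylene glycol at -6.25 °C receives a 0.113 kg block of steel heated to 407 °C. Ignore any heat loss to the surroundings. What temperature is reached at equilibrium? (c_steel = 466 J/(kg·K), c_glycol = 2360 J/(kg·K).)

Heat lost by the steel equals heat gained by the glycol:
0.113×466×(407 − T) = 1.37×2360×(T − (-6.25))
52.66(407 − T) = 3233.2(T − (-6.25))
3285.9 T = 1224.3  ⇒  T ≈ 0.37 °C

T_f ≈ 0.4 °C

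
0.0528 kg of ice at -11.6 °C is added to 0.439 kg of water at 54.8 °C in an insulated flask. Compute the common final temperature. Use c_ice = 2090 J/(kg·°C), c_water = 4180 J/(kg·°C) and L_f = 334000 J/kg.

T_f ≈ 39.7 °C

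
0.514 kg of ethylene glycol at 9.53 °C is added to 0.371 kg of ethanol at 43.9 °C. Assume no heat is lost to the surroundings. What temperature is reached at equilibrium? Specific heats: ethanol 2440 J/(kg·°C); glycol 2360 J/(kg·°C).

T_f ≈ 24.2 °C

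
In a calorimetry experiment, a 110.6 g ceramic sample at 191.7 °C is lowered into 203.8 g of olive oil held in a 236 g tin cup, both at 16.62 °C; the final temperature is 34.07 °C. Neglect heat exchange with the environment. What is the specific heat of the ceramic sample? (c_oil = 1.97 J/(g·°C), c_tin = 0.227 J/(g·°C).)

c ≈ 0.455 J/(g·°C)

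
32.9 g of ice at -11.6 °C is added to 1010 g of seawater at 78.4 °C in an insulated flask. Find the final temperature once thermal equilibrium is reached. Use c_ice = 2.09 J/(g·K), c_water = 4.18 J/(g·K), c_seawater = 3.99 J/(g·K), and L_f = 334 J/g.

T_f ≈ 73.0 °C

Setting the total heat transfer to zero:
ice -11.6→0 °C: 32.9·2.09·11.6 = 797.63
  melt ice: 32.9·334 = 10989
  warm the meltwater: 137.52 T
  seawater cools: 1010·3.99·(T − 78.4) = 4029.9(T − 78.4)
4167.4 T = 315944 − 11786 = 304158
T ≈ 72.98 °C — above 0 °C, consistent with complete melting.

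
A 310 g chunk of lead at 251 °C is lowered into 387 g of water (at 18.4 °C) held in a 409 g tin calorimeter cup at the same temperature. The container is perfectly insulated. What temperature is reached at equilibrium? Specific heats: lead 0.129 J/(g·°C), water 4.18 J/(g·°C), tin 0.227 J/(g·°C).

T_f ≈ 23.7 °C

Net heat exchanged in the isolated system is zero:
310×0.129×(T − 251) + 387×4.18×(T − 18.4) + 409×0.227×(T − 18.4) = 0
1750.5 T = 41511
T = 41511 / 1750.5 = 23.7 °C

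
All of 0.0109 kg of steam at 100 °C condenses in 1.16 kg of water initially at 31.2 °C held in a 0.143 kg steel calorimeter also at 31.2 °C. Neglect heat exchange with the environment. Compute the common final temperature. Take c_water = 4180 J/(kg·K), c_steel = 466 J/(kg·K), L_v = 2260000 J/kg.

T_f ≈ 36.8 °C

Energy balance with sensible and latent terms:
latent heat released on condensation: 0.0109×2260000 = 24634
  condensate cools 100→T: 0.0109×4180×(T − 100) = 45.56(T − 100)
  water warms: 1.16×4180×(T − 31.2) = 4848.8(T − 31.2)
  steel cup: 0.143×466×(T − 31.2) = 66.64(T − 31.2)
4961 T = 24634 + 4556.2 + 153362 = 182552
T ≈ 36.80 °C — below 100 °C, confirming all the steam condensed.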